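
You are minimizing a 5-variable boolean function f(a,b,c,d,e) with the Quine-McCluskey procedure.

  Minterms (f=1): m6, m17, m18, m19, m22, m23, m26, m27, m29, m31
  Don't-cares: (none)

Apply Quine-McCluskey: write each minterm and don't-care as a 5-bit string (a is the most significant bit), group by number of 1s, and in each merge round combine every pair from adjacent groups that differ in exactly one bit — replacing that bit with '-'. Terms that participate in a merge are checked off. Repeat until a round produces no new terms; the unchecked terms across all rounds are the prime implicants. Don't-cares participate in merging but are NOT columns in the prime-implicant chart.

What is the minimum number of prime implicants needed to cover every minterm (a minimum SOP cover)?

Round 0: 00110✓ 10001✓ 10010✓ 10011✓ 10110✓ 10111✓ 11010✓ 11011✓ 11101✓ 11111✓
Round 1: -0110 1-010✓ 1-011✓ 1-111✓ 10-10✓ 10-11✓ 100-1 1001-✓ 1011-✓ 11-11✓ 1101-✓ 111-1
Round 2: 1--11 1-01- 10-1-
PIs = {-0110, 1--11, 1-01-, 10-1-, 100-1, 111-1}
Coverage chart:
  m6: -0110 ←essential
  m17: 100-1 ←essential
  m18: 1-01-,10-1-
  m19: 1--11,1-01-,10-1-,100-1
  m22: -0110,10-1-
  m23: 1--11,10-1-
  m26: 1-01- ←essential
  m27: 1--11,1-01-
  m29: 111-1 ←essential
  m31: 1--11,111-1
Essential: -0110, 1-01-, 100-1, 111-1
Petrick residual → 1--11
Min cover (5 terms): b'cde' + ade + ac'd + ab'c'e + abce

5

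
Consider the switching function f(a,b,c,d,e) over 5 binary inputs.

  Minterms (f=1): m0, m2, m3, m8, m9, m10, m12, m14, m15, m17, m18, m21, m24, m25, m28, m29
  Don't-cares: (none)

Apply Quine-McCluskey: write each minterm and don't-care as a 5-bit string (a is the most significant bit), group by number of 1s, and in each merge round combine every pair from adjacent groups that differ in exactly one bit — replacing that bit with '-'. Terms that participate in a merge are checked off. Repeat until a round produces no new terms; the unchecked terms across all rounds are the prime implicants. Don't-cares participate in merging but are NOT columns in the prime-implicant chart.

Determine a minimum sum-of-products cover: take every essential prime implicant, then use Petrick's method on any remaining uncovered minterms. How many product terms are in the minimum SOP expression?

[col 0] 00000*, 00010*, 00011*, 01000*, 01001*, 01010*, 01100*, 01110*, 01111*, 10001*, 10010*, 10101*, 11000*, 11001*, 11100*, 11101*
[col 1] -0010, -1000*, -1001*, -1100*, 0-000*, 0-010*, 000-0*, 0001-, 01-00*, 01-10*, 010-0*, 0100-*, 011-0*, 0111-, 1-001*, 1-101*, 10-01*, 11-00*, 11-01*, 1100-*, 1110-*
[col 2] -1-00, -100-, 0-0-0, 01--0, 1--01, 11-0-
Prime implicants: -0010, -1-00, -100-, 0-0-0, 0001-, 01--0, 0111-, 1--01, 11-0-
PI chart (minterm → PIs covering it):
  0 | 0-0-0  (sole → essential)
  2 | -0010,0-0-0,0001-
  3 | 0001-  (sole → essential)
  8 | -1-00,-100-,0-0-0,01--0
  9 | -100-  (sole → essential)
  10 | 0-0-0,01--0
  12 | -1-00,01--0
  14 | 01--0,0111-
  15 | 0111-  (sole → essential)
  17 | 1--01  (sole → essential)
  18 | -0010  (sole → essential)
  21 | 1--01  (sole → essential)
  24 | -1-00,-100-,11-0-
  25 | -100-,1--01,11-0-
  28 | -1-00,11-0-
  29 | 1--01,11-0-
Essential prime implicants: -0010, -100-, 0-0-0, 0001-, 0111-, 1--01
Petrick residual → -1-00
Minimum SOP uses 7 PIs: b'c'de' + bd'e' + bc'd' + a'c'e' + a'b'c'd + a'bcd + ad'e

7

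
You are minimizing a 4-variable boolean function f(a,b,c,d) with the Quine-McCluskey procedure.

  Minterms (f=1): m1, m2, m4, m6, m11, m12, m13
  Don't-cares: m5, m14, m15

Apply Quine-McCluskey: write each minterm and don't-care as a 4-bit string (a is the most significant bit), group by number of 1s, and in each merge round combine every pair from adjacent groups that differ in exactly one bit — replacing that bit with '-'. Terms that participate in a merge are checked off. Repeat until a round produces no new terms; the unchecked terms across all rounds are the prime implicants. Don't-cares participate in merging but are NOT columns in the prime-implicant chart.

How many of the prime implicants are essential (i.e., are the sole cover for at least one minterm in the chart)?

[col 0] 0001*, 0010*, 0100*, 0101*, 0110*, 1011*, 1100*, 1101*, 1110*, 1111*
[col 1] -100*, -101*, -110*, 0-01, 0-10, 01-0*, 010-*, 1-11, 11-0*, 11-1*, 110-*, 111-*
[col 2] -1-0, -10-, 11--
Prime implicants: -1-0, -10-, 0-01, 0-10, 1-11, 11--
PI chart (minterm → PIs covering it):
  1 | 0-01  (sole → essential)
  2 | 0-10  (sole → essential)
  4 | -1-0,-10-
  6 | -1-0,0-10
  11 | 1-11  (sole → essential)
  12 | -1-0,-10-,11--
  13 | -10-,11--
Essential prime implicants: 0-01, 0-10, 1-11

3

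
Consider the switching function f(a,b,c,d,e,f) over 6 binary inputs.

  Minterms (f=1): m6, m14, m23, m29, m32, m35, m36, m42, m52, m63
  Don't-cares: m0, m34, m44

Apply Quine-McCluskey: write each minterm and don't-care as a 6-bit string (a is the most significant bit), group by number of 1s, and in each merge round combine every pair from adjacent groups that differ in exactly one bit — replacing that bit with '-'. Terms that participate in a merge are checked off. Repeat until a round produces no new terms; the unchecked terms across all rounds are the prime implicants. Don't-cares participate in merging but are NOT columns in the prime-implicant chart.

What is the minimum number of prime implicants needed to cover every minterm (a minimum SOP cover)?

[col 0] 000000*, 000110*, 001110*, 010111, 011101, 100000*, 100010*, 100011*, 100100*, 101010*, 101100*, 110100*, 111111
[col 1] -00000, 00-110, 1-0100, 10-010, 10-100, 100-00, 1000-0, 10001-
Prime implicants: -00000, 00-110, 010111, 011101, 1-0100, 10-010, 10-100, 100-00, 1000-0, 10001-, 111111
PI chart (minterm → PIs covering it):
  6 | 00-110  (sole → essential)
  14 | 00-110  (sole → essential)
  23 | 010111  (sole → essential)
  29 | 011101  (sole → essential)
  32 | -00000,100-00,1000-0
  35 | 10001-  (sole → essential)
  36 | 1-0100,10-100,100-00
  42 | 10-010  (sole → essential)
  52 | 1-0100  (sole → essential)
  63 | 111111  (sole → essential)
Essential prime implicants: 00-110, 010111, 011101, 1-0100, 10-010, 10001-, 111111
Petrick residual → -00000
Minimum SOP uses 8 PIs: b'c'd'e'f' + a'b'def' + a'bc'def + a'bcde'f + ac'de'f' + ab'd'ef' + ab'c'd'e + abcdef

8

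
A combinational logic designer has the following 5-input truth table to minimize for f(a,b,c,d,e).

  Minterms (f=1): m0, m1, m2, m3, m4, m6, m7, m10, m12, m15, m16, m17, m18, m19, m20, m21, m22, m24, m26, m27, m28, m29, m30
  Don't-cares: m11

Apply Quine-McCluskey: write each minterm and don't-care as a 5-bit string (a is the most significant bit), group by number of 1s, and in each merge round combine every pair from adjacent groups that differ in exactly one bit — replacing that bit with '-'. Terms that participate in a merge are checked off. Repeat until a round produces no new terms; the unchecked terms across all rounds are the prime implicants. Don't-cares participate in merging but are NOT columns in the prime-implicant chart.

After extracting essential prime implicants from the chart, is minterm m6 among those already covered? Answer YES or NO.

[col 0] 00000*, 00001*, 00010*, 00011*, 00100*, 00110*, 00111*, 01010*, 01011*, 01100*, 01111*, 10000*, 10001*, 10010*, 10011*, 10100*, 10101*, 10110*, 11000*, 11010*, 11011*, 11100*, 11101*, 11110*
[col 1] -0000*, -0001*, -0010*, -0011*, -0100*, -0110*, -1010*, -1011*, -1100*, 0-010*, 0-011*, 0-100*, 0-111*, 00-00*, 00-10*, 00-11*, 000-0*, 000-1*, 0000-*, 0001-*, 001-0*, 0011-*, 01-11*, 0101-*, 1-000*, 1-010*, 1-011*, 1-100*, 1-101*, 1-110*, 10-00*, 10-01*, 10-10*, 100-0*, 100-1*, 1000-*, 1001-*, 101-0*, 1010-*, 11-00*, 11-10*, 110-0*, 1101-*, 111-0*, 1110-*
[col 2] --010*, --011*, --100, -0-00*, -0-10*, -00-0*, -00-1*, -000-*, -001-*, -01-0*, -101-*, 0--11, 0-01-*, 00--0*, 00-1-, 000--*, 1--00*, 1--10*, 1-0-0*, 1-01-*, 1-1-0*, 1-10-, 10--0*, 10-0-, 100--*, 11--0*
[col 3] --01-, -0--0, -00--, 1---0
Prime implicants: --01-, --100, -0--0, -00--, 0--11, 00-1-, 1---0, 1-10-, 10-0-
PI chart (minterm → PIs covering it):
  0 | -0--0,-00--
  1 | -00--  (sole → essential)
  2 | --01-,-0--0,-00--,00-1-
  3 | --01-,-00--,0--11,00-1-
  4 | --100,-0--0
  6 | -0--0,00-1-
  7 | 0--11,00-1-
  10 | --01-  (sole → essential)
  12 | --100  (sole → essential)
  15 | 0--11  (sole → essential)
  16 | -0--0,-00--,1---0,10-0-
  17 | -00--,10-0-
  18 | --01-,-0--0,-00--,1---0
  19 | --01-,-00--
  20 | --100,-0--0,1---0,1-10-,10-0-
  21 | 1-10-,10-0-
  22 | -0--0,1---0
  24 | 1---0  (sole → essential)
  26 | --01-,1---0
  27 | --01-  (sole → essential)
  28 | --100,1---0,1-10-
  29 | 1-10-  (sole → essential)
  30 | 1---0  (sole → essential)
Essential prime implicants: --01-, --100, -00--, 0--11, 1---0, 1-10-

NO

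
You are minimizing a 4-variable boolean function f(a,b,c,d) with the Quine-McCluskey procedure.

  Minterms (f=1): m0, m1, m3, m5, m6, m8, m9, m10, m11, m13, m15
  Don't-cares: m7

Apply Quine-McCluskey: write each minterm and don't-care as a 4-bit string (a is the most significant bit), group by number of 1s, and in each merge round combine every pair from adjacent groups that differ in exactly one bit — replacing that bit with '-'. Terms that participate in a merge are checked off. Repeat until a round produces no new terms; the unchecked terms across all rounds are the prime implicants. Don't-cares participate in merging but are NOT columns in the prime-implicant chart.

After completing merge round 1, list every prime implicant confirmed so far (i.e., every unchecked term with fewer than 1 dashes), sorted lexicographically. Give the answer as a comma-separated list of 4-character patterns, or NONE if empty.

NONE

[col 0] 0000*, 0001*, 0011*, 0101*, 0110*, 0111*, 1000*, 1001*, 1010*, 1011*, 1101*, 1111*
[col 1] -000*, -001*, -011*, -101*, -111*, 0-01*, 0-11*, 00-1*, 000-*, 01-1*, 011-, 1-01*, 1-11*, 10-0*, 10-1*, 100-*, 101-*, 11-1*
[col 2] --01*, --11*, -0-1*, -00-, -1-1*, 0--1*, 1--1*, 10--
[col 3] ---1
Prime implicants: ---1, -00-, 011-, 10--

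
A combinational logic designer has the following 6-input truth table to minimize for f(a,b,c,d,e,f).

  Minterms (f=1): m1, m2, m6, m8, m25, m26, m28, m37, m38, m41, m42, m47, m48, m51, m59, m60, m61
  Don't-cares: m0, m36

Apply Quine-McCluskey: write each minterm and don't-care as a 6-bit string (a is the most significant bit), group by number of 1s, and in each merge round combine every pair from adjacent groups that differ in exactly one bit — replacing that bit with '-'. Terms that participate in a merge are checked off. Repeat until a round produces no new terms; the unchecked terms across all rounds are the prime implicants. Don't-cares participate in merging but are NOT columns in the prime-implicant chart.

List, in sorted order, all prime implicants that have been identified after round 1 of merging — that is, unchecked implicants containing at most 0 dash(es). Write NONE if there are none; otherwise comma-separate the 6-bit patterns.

011001, 011010, 101001, 101010, 101111, 110000

size-2^0 implicants → 000000(✓)  000001(✓)  000010(✓)  000110(✓)  001000(✓)  011001  011010  011100(✓)  100100(✓)  100101(✓)  100110(✓)  101001  101010  101111  110000  110011(✓)  111011(✓)  111100(✓)  111101(✓)
size-2^1 implicants → -00110  -11100  00-000  000-10  0000-0  00000-  1001-0  10010-  11-011  11110-
Unchecked terms (primes): -00110, -11100, 00-000, 000-10, 0000-0, 00000-, 011001, 011010, 1001-0, 10010-, 101001, 101010, 101111, 11-011, 110000, 11110-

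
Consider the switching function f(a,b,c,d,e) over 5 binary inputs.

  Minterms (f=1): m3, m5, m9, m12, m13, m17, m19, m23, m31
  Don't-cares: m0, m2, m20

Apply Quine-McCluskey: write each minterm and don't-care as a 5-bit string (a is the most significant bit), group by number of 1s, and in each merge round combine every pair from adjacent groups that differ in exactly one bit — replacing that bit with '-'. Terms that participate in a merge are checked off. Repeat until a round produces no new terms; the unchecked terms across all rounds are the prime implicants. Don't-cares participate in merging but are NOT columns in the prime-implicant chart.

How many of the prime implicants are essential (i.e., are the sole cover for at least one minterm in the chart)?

5

Round 0: 00000✓ 00010✓ 00011✓ 00101✓ 01001✓ 01100✓ 01101✓ 10001✓ 10011✓ 10100 10111✓ 11111✓
Round 1: -0011 0-101 000-0 0001- 01-01 0110- 1-111 10-11 100-1
PIs = {-0011, 0-101, 000-0, 0001-, 01-01, 0110-, 1-111, 10-11, 100-1, 10100}
Coverage chart:
  m3: -0011,0001-
  m5: 0-101 ←essential
  m9: 01-01 ←essential
  m12: 0110- ←essential
  m13: 0-101,01-01,0110-
  m17: 100-1 ←essential
  m19: -0011,10-11,100-1
  m23: 1-111,10-11
  m31: 1-111 ←essential
Essential: 0-101, 01-01, 0110-, 1-111, 100-1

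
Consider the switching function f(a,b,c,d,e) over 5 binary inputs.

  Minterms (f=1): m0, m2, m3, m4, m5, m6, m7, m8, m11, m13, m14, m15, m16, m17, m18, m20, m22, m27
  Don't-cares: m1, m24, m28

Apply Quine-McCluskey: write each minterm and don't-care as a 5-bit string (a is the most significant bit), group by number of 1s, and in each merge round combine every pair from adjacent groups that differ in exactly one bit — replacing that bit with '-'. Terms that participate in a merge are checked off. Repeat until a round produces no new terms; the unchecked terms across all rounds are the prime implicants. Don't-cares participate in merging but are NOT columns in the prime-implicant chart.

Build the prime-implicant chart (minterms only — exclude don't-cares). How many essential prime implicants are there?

Round 0: 00000✓ 00001✓ 00010✓ 00011✓ 00100✓ 00101✓ 00110✓ 00111✓ 01000✓ 01011✓ 01101✓ 01110✓ 01111✓ 10000✓ 10001✓ 10010✓ 10100✓ 10110✓ 11000✓ 11011✓ 11100✓
Round 1: -0000✓ -0001✓ -0010✓ -0100✓ -0110✓ -1000✓ -1011 0-000✓ 0-011✓ 0-101✓ 0-110✓ 0-111✓ 00-00✓ 00-01✓ 00-10✓ 00-11✓ 000-0✓ 000-1✓ 0000-✓ 0001-✓ 001-0✓ 001-1✓ 0010-✓ 0011-✓ 01-11✓ 011-1✓ 0111-✓ 1-000✓ 1-100✓ 10-00✓ 10-10✓ 100-0✓ 1000-✓ 101-0✓ 11-00✓
Round 2: --000 -0-00✓ -0-10✓ -00-0✓ -000- -01-0✓ 0--11 0-1-1 0-11- 00--0✓ 00--1✓ 00-0-✓ 00-1-✓ 000--✓ 001--✓ 1--00 10--0✓
Round 3: -0--0 00---
PIs = {--000, -0--0, -000-, -1011, 0--11, 0-1-1, 0-11-, 00---, 1--00}
Coverage chart:
  m0: --000,-0--0,-000-,00---
  m2: -0--0,00---
  m3: 0--11,00---
  m4: -0--0,00---
  m5: 0-1-1,00---
  m6: -0--0,0-11-,00---
  m7: 0--11,0-1-1,0-11-,00---
  m8: --000 ←essential
  m11: -1011,0--11
  m13: 0-1-1 ←essential
  m14: 0-11- ←essential
  m15: 0--11,0-1-1,0-11-
  m16: --000,-0--0,-000-,1--00
  m17: -000- ←essential
  m18: -0--0 ←essential
  m20: -0--0,1--00
  m22: -0--0 ←essential
  m27: -1011 ←essential
Essential: --000, -0--0, -000-, -1011, 0-1-1, 0-11-

6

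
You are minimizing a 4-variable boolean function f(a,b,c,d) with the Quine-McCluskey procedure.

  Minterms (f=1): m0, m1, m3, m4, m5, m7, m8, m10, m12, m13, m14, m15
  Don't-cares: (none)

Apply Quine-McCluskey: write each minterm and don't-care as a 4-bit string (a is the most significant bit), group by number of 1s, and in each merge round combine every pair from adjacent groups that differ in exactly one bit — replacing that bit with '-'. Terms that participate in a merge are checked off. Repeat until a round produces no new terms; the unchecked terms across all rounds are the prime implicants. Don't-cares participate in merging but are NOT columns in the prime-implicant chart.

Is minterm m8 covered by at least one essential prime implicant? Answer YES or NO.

YES

[col 0] 0000*, 0001*, 0011*, 0100*, 0101*, 0111*, 1000*, 1010*, 1100*, 1101*, 1110*, 1111*
[col 1] -000*, -100*, -101*, -111*, 0-00*, 0-01*, 0-11*, 00-1*, 000-*, 01-1*, 010-*, 1-00*, 1-10*, 10-0*, 11-0*, 11-1*, 110-*, 111-*
[col 2] --00, -1-1, -10-, 0--1, 0-0-, 1--0, 11--
Prime implicants: --00, -1-1, -10-, 0--1, 0-0-, 1--0, 11--
PI chart (minterm → PIs covering it):
  0 | --00,0-0-
  1 | 0--1,0-0-
  3 | 0--1  (sole → essential)
  4 | --00,-10-,0-0-
  5 | -1-1,-10-,0--1,0-0-
  7 | -1-1,0--1
  8 | --00,1--0
  10 | 1--0  (sole → essential)
  12 | --00,-10-,1--0,11--
  13 | -1-1,-10-,11--
  14 | 1--0,11--
  15 | -1-1,11--
Essential prime implicants: 0--1, 1--0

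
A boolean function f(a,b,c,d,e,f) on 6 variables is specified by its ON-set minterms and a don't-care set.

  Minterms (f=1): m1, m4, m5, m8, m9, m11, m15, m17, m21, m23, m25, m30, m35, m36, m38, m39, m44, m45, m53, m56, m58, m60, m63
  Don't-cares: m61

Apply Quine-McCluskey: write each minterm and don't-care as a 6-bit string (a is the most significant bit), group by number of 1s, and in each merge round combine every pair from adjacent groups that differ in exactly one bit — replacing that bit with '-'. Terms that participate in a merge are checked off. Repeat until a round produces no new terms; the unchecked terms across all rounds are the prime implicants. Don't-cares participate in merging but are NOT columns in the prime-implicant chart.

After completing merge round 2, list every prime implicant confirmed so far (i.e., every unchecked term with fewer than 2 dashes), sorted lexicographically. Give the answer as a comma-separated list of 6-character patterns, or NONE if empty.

-00100, -10101, 00010-, 001-11, 0010-1, 00100-, 0101-1, 011110, 10-100, 100-11, 1001-0, 10011-, 11-101, 111-00, 1110-0, 1111-1

[col 0] 000001*, 000100*, 000101*, 001000*, 001001*, 001011*, 001111*, 010001*, 010101*, 010111*, 011001*, 011110, 100011*, 100100*, 100110*, 100111*, 101100*, 101101*, 110101*, 111000*, 111010*, 111100*, 111101*, 111111*
[col 1] -00100, -10101, 0-0001*, 0-0101*, 0-1001*, 00-001*, 000-01*, 00010-, 001-11, 0010-1, 00100-, 01-001*, 010-01*, 0101-1, 1-1100*, 1-1101*, 10-100, 100-11, 1001-0, 10011-, 10110-*, 11-101, 111-00, 1110-0, 1111-1, 11110-*
[col 2] 0--001, 0-0-01, 1-110-
Prime implicants: -00100, -10101, 0--001, 0-0-01, 00010-, 001-11, 0010-1, 00100-, 0101-1, 011110, 1-110-, 10-100, 100-11, 1001-0, 10011-, 11-101, 111-00, 1110-0, 1111-1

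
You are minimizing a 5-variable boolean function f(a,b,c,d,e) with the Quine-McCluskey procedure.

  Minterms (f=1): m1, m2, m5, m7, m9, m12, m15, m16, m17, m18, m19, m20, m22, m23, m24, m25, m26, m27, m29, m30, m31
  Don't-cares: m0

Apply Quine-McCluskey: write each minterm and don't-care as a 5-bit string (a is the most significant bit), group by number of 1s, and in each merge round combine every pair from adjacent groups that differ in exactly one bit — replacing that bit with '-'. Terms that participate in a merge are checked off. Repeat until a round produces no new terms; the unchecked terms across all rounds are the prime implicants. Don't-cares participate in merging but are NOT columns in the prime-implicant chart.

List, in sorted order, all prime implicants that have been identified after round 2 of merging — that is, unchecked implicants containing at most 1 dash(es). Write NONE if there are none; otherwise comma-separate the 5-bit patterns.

Round 0: 00000✓ 00001✓ 00010✓ 00101✓ 00111✓ 01001✓ 01100 01111✓ 10000✓ 10001✓ 10010✓ 10011✓ 10100✓ 10110✓ 10111✓ 11000✓ 11001✓ 11010✓ 11011✓ 11101✓ 11110✓ 11111✓
Round 1: -0000✓ -0001✓ -0010✓ -0111✓ -1001✓ -1111✓ 0-001✓ 0-111✓ 00-01 000-0✓ 0000-✓ 001-1 1-000✓ 1-001✓ 1-010✓ 1-011✓ 1-110✓ 1-111✓ 10-00✓ 10-10✓ 10-11✓ 100-0✓ 100-1✓ 1000-✓ 1001-✓ 101-0✓ 1011-✓ 11-01✓ 11-10✓ 11-11✓ 110-0✓ 110-1✓ 1100-✓ 1101-✓ 111-1✓ 1111-✓
Round 2: --001 --111 -00-0 -000- 1--10✓ 1--11✓ 1-0-0✓ 1-0-1✓ 1-00-✓ 1-01-✓ 1-11-✓ 10--0 10-1-✓ 100--✓ 11--1 11-1-✓ 110--✓
Round 3: 1--1- 1-0--
PIs = {--001, --111, -00-0, -000-, 00-01, 001-1, 01100, 1--1-, 1-0--, 10--0, 11--1}

00-01, 001-1, 01100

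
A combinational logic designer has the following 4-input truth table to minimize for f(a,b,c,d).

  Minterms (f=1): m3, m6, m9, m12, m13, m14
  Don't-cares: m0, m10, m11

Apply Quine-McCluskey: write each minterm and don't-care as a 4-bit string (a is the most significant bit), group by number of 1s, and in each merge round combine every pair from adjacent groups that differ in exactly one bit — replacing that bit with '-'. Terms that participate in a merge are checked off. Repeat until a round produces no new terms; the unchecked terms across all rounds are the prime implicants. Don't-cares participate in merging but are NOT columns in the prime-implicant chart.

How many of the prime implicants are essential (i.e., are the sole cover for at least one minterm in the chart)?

2

size-2^0 implicants → 0000  0011(✓)  0110(✓)  1001(✓)  1010(✓)  1011(✓)  1100(✓)  1101(✓)  1110(✓)
size-2^1 implicants → -011  -110  1-01  1-10  10-1  101-  11-0  110-
Unchecked terms (primes): -011, -110, 0000, 1-01, 1-10, 10-1, 101-, 11-0, 110-
Minterm coverage:
  m3 ⊆ -011 [E]
  m6 ⊆ -110 [E]
  m9 ⊆ 1-01,10-1
  m12 ⊆ 11-0,110-
  m13 ⊆ 1-01,110-
  m14 ⊆ -110,1-10,11-0
E = {-011, -110}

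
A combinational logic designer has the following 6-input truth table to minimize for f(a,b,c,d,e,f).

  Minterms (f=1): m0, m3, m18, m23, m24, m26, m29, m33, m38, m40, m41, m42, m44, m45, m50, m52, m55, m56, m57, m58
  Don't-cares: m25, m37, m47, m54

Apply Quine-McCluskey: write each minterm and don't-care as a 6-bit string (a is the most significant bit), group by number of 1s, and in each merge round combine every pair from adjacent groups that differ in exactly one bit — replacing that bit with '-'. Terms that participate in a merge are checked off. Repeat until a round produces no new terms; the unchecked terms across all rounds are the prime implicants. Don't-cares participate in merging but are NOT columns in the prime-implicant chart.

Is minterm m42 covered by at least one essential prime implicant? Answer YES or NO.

[col 0] 000000, 000011, 010010*, 010111*, 011000*, 011001*, 011010*, 011101*, 100001*, 100101*, 100110*, 101000*, 101001*, 101010*, 101100*, 101101*, 101111*, 110010*, 110100*, 110110*, 110111*, 111000*, 111001*, 111010*
[col 1] -10010*, -10111, -11000*, -11001*, -11010*, 01-010*, 011-01, 0110-0*, 01100-*, 1-0110, 1-1000*, 1-1001*, 1-1010*, 10-001*, 10-101*, 100-01*, 101-00*, 101-01*, 1010-0*, 10100-*, 1011-1, 10110-*, 11-010*, 110-10, 1101-0, 11011-, 1110-0*, 11100-*
[col 2] -1-010, -110-0, -1100-, 1-10-0, 1-100-, 10--01, 101-0-
Prime implicants: -1-010, -10111, -110-0, -1100-, 000000, 000011, 011-01, 1-0110, 1-10-0, 1-100-, 10--01, 101-0-, 1011-1, 110-10, 1101-0, 11011-
PI chart (minterm → PIs covering it):
  0 | 000000  (sole → essential)
  3 | 000011  (sole → essential)
  18 | -1-010  (sole → essential)
  23 | -10111  (sole → essential)
  24 | -110-0,-1100-
  26 | -1-010,-110-0
  29 | 011-01  (sole → essential)
  33 | 10--01  (sole → essential)
  38 | 1-0110  (sole → essential)
  40 | 1-10-0,1-100-,101-0-
  41 | 1-100-,10--01,101-0-
  42 | 1-10-0  (sole → essential)
  44 | 101-0-  (sole → essential)
  45 | 10--01,101-0-,1011-1
  50 | -1-010,110-10
  52 | 1101-0  (sole → essential)
  55 | -10111,11011-
  56 | -110-0,-1100-,1-10-0,1-100-
  57 | -1100-,1-100-
  58 | -1-010,-110-0,1-10-0
Essential prime implicants: -1-010, -10111, 000000, 000011, 011-01, 1-0110, 1-10-0, 10--01, 101-0-, 1101-0

YES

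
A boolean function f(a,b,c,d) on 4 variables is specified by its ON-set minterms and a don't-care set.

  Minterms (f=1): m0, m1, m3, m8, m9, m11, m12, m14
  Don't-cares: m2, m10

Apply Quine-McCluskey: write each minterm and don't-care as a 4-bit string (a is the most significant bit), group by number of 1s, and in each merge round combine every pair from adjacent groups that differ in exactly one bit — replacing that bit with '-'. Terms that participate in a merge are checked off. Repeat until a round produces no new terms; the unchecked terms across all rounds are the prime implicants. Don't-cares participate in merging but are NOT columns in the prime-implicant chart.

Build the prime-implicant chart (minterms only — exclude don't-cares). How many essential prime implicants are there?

2

Round 0: 0000✓ 0001✓ 0010✓ 0011✓ 1000✓ 1001✓ 1010✓ 1011✓ 1100✓ 1110✓
Round 1: -000✓ -001✓ -010✓ -011✓ 00-0✓ 00-1✓ 000-✓ 001-✓ 1-00✓ 1-10✓ 10-0✓ 10-1✓ 100-✓ 101-✓ 11-0✓
Round 2: -0-0✓ -0-1✓ -00-✓ -01-✓ 00--✓ 1--0 10--✓
Round 3: -0--
PIs = {-0--, 1--0}
Coverage chart:
  m0: -0-- ←essential
  m1: -0-- ←essential
  m3: -0-- ←essential
  m8: -0--,1--0
  m9: -0-- ←essential
  m11: -0-- ←essential
  m12: 1--0 ←essential
  m14: 1--0 ←essential
Essential: -0--, 1--0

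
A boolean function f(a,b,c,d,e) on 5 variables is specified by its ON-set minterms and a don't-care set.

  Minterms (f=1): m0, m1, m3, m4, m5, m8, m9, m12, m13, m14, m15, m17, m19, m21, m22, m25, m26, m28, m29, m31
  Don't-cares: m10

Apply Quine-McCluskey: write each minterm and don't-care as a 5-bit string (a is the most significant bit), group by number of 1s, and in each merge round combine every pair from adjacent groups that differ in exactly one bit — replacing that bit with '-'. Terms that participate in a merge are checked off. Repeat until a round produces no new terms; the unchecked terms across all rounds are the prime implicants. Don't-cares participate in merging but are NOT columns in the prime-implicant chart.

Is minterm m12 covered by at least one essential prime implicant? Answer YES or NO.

Round 0: 00000✓ 00001✓ 00011✓ 00100✓ 00101✓ 01000✓ 01001✓ 01010✓ 01100✓ 01101✓ 01110✓ 01111✓ 10001✓ 10011✓ 10101✓ 10110 11001✓ 11010✓ 11100✓ 11101✓ 11111✓
Round 1: -0001✓ -0011✓ -0101✓ -1001✓ -1010 -1100✓ -1101✓ -1111✓ 0-000✓ 0-001✓ 0-100✓ 0-101✓ 00-00✓ 00-01✓ 000-1✓ 0000-✓ 0010-✓ 01-00✓ 01-01✓ 01-10✓ 010-0✓ 0100-✓ 011-0✓ 011-1✓ 0110-✓ 0111-✓ 1-001✓ 1-101✓ 10-01✓ 100-1✓ 11-01✓ 111-1✓ 1110-✓
Round 2: --001✓ --101✓ -0-01✓ -00-1 -1-01✓ -11-1 -110- 0--00✓ 0--01✓ 0-00-✓ 0-10-✓ 00-0-✓ 01--0 01-0-✓ 011-- 1--01✓
Round 3: ---01 0--0-
PIs = {---01, -00-1, -1010, -11-1, -110-, 0--0-, 01--0, 011--, 10110}
Coverage chart:
  m0: 0--0- ←essential
  m1: ---01,-00-1,0--0-
  m3: -00-1 ←essential
  m4: 0--0- ←essential
  m5: ---01,0--0-
  m8: 0--0-,01--0
  m9: ---01,0--0-
  m12: -110-,0--0-,01--0,011--
  m13: ---01,-11-1,-110-,0--0-,011--
  m14: 01--0,011--
  m15: -11-1,011--
  m17: ---01,-00-1
  m19: -00-1 ←essential
  m21: ---01 ←essential
  m22: 10110 ←essential
  m25: ---01 ←essential
  m26: -1010 ←essential
  m28: -110- ←essential
  m29: ---01,-11-1,-110-
  m31: -11-1 ←essential
Essential: ---01, -00-1, -1010, -11-1, -110-, 0--0-, 10110

YES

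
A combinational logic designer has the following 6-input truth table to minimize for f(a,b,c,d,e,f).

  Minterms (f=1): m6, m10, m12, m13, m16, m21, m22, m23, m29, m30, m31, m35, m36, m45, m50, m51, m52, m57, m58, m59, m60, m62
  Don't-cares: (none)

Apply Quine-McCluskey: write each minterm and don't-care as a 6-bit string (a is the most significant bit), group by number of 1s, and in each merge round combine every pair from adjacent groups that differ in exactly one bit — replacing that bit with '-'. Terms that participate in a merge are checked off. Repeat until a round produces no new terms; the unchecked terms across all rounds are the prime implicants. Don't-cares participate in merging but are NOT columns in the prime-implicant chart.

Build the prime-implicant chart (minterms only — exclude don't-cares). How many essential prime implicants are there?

[col 0] 000110*, 001010, 001100*, 001101*, 010000, 010101*, 010110*, 010111*, 011101*, 011110*, 011111*, 100011*, 100100*, 101101*, 110010*, 110011*, 110100*, 111001*, 111010*, 111011*, 111100*, 111110*
[col 1] -01101, -11110, 0-0110, 0-1101, 00110-, 01-101*, 01-110*, 01-111*, 0101-1*, 01011-*, 0111-1*, 01111-*, 1-0011, 1-0100, 11-010*, 11-011*, 11-100, 11001-*, 111-10, 1110-1, 11101-*, 1111-0
[col 2] 01-1-1, 01-11-, 11-01-
Prime implicants: -01101, -11110, 0-0110, 0-1101, 001010, 00110-, 01-1-1, 01-11-, 010000, 1-0011, 1-0100, 11-01-, 11-100, 111-10, 1110-1, 1111-0
PI chart (minterm → PIs covering it):
  6 | 0-0110  (sole → essential)
  10 | 001010  (sole → essential)
  12 | 00110-  (sole → essential)
  13 | -01101,0-1101,00110-
  16 | 010000  (sole → essential)
  21 | 01-1-1  (sole → essential)
  22 | 0-0110,01-11-
  23 | 01-1-1,01-11-
  29 | 0-1101,01-1-1
  30 | -11110,01-11-
  31 | 01-1-1,01-11-
  35 | 1-0011  (sole → essential)
  36 | 1-0100  (sole → essential)
  45 | -01101  (sole → essential)
  50 | 11-01-  (sole → essential)
  51 | 1-0011,11-01-
  52 | 1-0100,11-100
  57 | 1110-1  (sole → essential)
  58 | 11-01-,111-10
  59 | 11-01-,1110-1
  60 | 11-100,1111-0
  62 | -11110,111-10,1111-0
Essential prime implicants: -01101, 0-0110, 001010, 00110-, 01-1-1, 010000, 1-0011, 1-0100, 11-01-, 1110-1

10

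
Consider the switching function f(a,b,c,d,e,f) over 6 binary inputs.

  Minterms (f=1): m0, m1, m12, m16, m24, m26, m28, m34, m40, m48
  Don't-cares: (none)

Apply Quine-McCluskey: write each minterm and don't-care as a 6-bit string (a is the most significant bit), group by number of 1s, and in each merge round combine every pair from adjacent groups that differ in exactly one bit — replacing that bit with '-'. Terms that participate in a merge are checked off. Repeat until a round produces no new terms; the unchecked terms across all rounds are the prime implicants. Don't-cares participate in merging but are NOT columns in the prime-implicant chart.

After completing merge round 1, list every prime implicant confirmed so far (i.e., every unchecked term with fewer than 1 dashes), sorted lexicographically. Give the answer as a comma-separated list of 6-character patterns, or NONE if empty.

100010, 101000

Round 0: 000000✓ 000001✓ 001100✓ 010000✓ 011000✓ 011010✓ 011100✓ 100010 101000 110000✓
Round 1: -10000 0-0000 0-1100 00000- 01-000 011-00 0110-0
PIs = {-10000, 0-0000, 0-1100, 00000-, 01-000, 011-00, 0110-0, 100010, 101000}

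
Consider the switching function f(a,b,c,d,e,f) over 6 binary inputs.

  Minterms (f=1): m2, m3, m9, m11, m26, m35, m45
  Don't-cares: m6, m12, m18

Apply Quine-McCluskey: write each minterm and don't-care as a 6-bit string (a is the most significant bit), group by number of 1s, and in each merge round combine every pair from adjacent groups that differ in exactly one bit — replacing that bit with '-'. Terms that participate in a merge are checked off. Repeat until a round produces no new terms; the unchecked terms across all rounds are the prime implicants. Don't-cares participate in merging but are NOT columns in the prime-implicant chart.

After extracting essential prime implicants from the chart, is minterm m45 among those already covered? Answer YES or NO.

YES

[col 0] 000010*, 000011*, 000110*, 001001*, 001011*, 001100, 010010*, 011010*, 100011*, 101101
[col 1] -00011, 0-0010, 00-011, 000-10, 00001-, 0010-1, 01-010
Prime implicants: -00011, 0-0010, 00-011, 000-10, 00001-, 0010-1, 001100, 01-010, 101101
PI chart (minterm → PIs covering it):
  2 | 0-0010,000-10,00001-
  3 | -00011,00-011,00001-
  9 | 0010-1  (sole → essential)
  11 | 00-011,0010-1
  26 | 01-010  (sole → essential)
  35 | -00011  (sole → essential)
  45 | 101101  (sole → essential)
Essential prime implicants: -00011, 0010-1, 01-010, 101101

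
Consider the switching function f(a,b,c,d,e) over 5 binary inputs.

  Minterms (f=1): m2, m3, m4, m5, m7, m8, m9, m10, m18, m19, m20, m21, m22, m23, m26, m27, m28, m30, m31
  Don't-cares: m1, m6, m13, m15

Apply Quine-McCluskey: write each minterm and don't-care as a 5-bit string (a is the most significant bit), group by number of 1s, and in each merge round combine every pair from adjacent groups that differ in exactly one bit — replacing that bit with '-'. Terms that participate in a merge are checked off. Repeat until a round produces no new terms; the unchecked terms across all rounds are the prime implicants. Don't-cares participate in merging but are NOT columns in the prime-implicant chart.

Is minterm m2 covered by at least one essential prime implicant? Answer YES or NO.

[col 0] 00001*, 00010*, 00011*, 00100*, 00101*, 00110*, 00111*, 01000*, 01001*, 01010*, 01101*, 01111*, 10010*, 10011*, 10100*, 10101*, 10110*, 10111*, 11010*, 11011*, 11100*, 11110*, 11111*
[col 1] -0010*, -0011*, -0100*, -0101*, -0110*, -0111*, -1010*, -1111*, 0-001*, 0-010*, 0-101*, 0-111*, 00-01*, 00-10*, 00-11*, 000-1*, 0001-*, 001-0*, 001-1*, 0010-*, 0011-*, 01-01*, 010-0, 0100-, 011-1*, 1-010*, 1-011*, 1-100*, 1-110*, 1-111*, 10-10*, 10-11*, 1001-*, 101-0*, 101-1*, 1010-*, 1011-*, 11-10*, 11-11*, 1101-*, 111-0*, 1111-*
[col 2] --010, --111, -0-10*, -0-11*, -001-*, -01-0*, -01-1*, -010-*, -011-*, 0--01, 0-1-1, 00--1, 00-1-*, 001--*, 1--10*, 1--11*, 1-01-*, 1-1-0, 1-11-*, 10-1-*, 101--*, 11-1-*
[col 3] -0-1-, -01--, 1--1-
Prime implicants: --010, --111, -0-1-, -01--, 0--01, 0-1-1, 00--1, 010-0, 0100-, 1--1-, 1-1-0
PI chart (minterm → PIs covering it):
  2 | --010,-0-1-
  3 | -0-1-,00--1
  4 | -01--  (sole → essential)
  5 | -01--,0--01,0-1-1,00--1
  7 | --111,-0-1-,-01--,0-1-1,00--1
  8 | 010-0,0100-
  9 | 0--01,0100-
  10 | --010,010-0
  18 | --010,-0-1-,1--1-
  19 | -0-1-,1--1-
  20 | -01--,1-1-0
  21 | -01--  (sole → essential)
  22 | -0-1-,-01--,1--1-,1-1-0
  23 | --111,-0-1-,-01--,1--1-
  26 | --010,1--1-
  27 | 1--1-  (sole → essential)
  28 | 1-1-0  (sole → essential)
  30 | 1--1-,1-1-0
  31 | --111,1--1-
Essential prime implicants: -01--, 1--1-, 1-1-0

NO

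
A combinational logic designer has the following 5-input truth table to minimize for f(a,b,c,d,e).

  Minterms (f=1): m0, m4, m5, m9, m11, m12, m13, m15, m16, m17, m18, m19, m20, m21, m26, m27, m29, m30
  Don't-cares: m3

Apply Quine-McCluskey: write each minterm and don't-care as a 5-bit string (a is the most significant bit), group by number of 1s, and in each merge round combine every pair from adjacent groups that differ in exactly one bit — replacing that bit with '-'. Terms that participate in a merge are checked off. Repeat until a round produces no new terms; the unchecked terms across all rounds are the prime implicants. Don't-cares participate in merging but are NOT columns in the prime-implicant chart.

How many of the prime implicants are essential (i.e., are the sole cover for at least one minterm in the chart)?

Round 0: 00000✓ 00011✓ 00100✓ 00101✓ 01001✓ 01011✓ 01100✓ 01101✓ 01111✓ 10000✓ 10001✓ 10010✓ 10011✓ 10100✓ 10101✓ 11010✓ 11011✓ 11101✓ 11110✓
Round 1: -0000✓ -0011✓ -0100✓ -0101✓ -1011✓ -1101✓ 0-011✓ 0-100✓ 0-101✓ 00-00✓ 0010-✓ 01-01✓ 01-11✓ 010-1✓ 011-1✓ 0110-✓ 1-010✓ 1-011✓ 1-101✓ 10-00✓ 10-01✓ 100-0✓ 100-1✓ 1000-✓ 1001-✓ 1010-✓ 11-10 1101-✓
Round 2: --011 --101 -0-00 -010- 0-10- 01--1 1-01- 10-0- 100--
PIs = {--011, --101, -0-00, -010-, 0-10-, 01--1, 1-01-, 10-0-, 100--, 11-10}
Coverage chart:
  m0: -0-00 ←essential
  m4: -0-00,-010-,0-10-
  m5: --101,-010-,0-10-
  m9: 01--1 ←essential
  m11: --011,01--1
  m12: 0-10- ←essential
  m13: --101,0-10-,01--1
  m15: 01--1 ←essential
  m16: -0-00,10-0-,100--
  m17: 10-0-,100--
  m18: 1-01-,100--
  m19: --011,1-01-,100--
  m20: -0-00,-010-,10-0-
  m21: --101,-010-,10-0-
  m26: 1-01-,11-10
  m27: --011,1-01-
  m29: --101 ←essential
  m30: 11-10 ←essential
Essential: --101, -0-00, 0-10-, 01--1, 11-10

5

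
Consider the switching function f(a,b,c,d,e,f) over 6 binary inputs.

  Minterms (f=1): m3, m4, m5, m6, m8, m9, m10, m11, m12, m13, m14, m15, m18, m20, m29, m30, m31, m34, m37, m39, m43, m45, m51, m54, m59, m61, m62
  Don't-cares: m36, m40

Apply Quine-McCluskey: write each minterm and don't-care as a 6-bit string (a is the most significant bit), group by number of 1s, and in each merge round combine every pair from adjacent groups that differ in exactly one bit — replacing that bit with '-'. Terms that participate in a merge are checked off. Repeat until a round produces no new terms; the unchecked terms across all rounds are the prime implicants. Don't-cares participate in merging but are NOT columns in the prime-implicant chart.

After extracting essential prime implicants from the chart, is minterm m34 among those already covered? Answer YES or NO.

Round 0: 000011✓ 000100✓ 000101✓ 000110✓ 001000✓ 001001✓ 001010✓ 001011✓ 001100✓ 001101✓ 001110✓ 001111✓ 010010 010100✓ 011101✓ 011110✓ 011111✓ 100010 100100✓ 100101✓ 100111✓ 101000✓ 101011✓ 101101✓ 110011✓ 110110✓ 111011✓ 111101✓ 111110✓
Round 1: -00100✓ -00101✓ -01000 -01011 -01101✓ -11101✓ -11110 0-0100 0-1101✓ 0-1110✓ 0-1111✓ 00-011 00-100✓ 00-101✓ 00-110✓ 0001-0✓ 00010-✓ 001-00✓ 001-01✓ 001-10✓ 001-11✓ 0010-0✓ 0010-1✓ 00100-✓ 00101-✓ 0011-0✓ 0011-1✓ 00110-✓ 00111-✓ 0111-1✓ 01111-✓ 1-1011 1-1101✓ 10-101✓ 1001-1 10010-✓ 11-011 11-110
Round 2: --1101 -0-101 -0010- 0-11-1 0-111- 00-1-0 00-10- 001--0✓ 001--1✓ 001-0-✓ 001-1-✓ 0010--✓ 0011--✓
Round 3: 001---
PIs = {--1101, -0-101, -0010-, -01000, -01011, -11110, 0-0100, 0-11-1, 0-111-, 00-011, 00-1-0, 00-10-, 001---, 010010, 1-1011, 100010, 1001-1, 11-011, 11-110}
Coverage chart:
  m3: 00-011 ←essential
  m4: -0010-,0-0100,00-1-0,00-10-
  m5: -0-101,-0010-,00-10-
  m6: 00-1-0 ←essential
  m8: -01000,001---
  m9: 001--- ←essential
  m10: 001--- ←essential
  m11: -01011,00-011,001---
  m12: 00-1-0,00-10-,001---
  m13: --1101,-0-101,0-11-1,00-10-,001---
  m14: 0-111-,00-1-0,001---
  m15: 0-11-1,0-111-,001---
  m18: 010010 ←essential
  m20: 0-0100 ←essential
  m29: --1101,0-11-1
  m30: -11110,0-111-
  m31: 0-11-1,0-111-
  m34: 100010 ←essential
  m37: -0-101,-0010-,1001-1
  m39: 1001-1 ←essential
  m43: -01011,1-1011
  m45: --1101,-0-101
  m51: 11-011 ←essential
  m54: 11-110 ←essential
  m59: 1-1011,11-011
  m61: --1101 ←essential
  m62: -11110,11-110
Essential: --1101, 0-0100, 00-011, 00-1-0, 001---, 010010, 100010, 1001-1, 11-011, 11-110

YES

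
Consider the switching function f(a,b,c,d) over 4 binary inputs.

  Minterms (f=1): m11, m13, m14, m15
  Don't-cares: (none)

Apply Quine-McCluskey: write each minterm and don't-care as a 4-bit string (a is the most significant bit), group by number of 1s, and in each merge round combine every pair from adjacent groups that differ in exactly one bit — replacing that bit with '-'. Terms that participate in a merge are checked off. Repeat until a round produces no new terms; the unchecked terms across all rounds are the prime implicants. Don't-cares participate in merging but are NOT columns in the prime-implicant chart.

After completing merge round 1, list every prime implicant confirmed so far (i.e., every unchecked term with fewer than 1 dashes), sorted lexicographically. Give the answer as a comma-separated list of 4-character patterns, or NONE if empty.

[col 0] 1011*, 1101*, 1110*, 1111*
[col 1] 1-11, 11-1, 111-
Prime implicants: 1-11, 11-1, 111-

NONE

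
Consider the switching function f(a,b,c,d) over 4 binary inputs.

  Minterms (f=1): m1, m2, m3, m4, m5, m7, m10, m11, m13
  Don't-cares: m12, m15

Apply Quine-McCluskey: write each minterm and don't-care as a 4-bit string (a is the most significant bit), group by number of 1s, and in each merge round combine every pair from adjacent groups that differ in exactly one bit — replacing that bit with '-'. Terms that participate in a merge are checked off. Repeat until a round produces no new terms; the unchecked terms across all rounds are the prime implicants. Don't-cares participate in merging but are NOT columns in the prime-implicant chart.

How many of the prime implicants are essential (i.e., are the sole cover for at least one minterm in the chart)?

Round 0: 0001✓ 0010✓ 0011✓ 0100✓ 0101✓ 0111✓ 1010✓ 1011✓ 1100✓ 1101✓ 1111✓
Round 1: -010✓ -011✓ -100✓ -101✓ -111✓ 0-01✓ 0-11✓ 00-1✓ 001-✓ 01-1✓ 010-✓ 1-11✓ 101-✓ 11-1✓ 110-✓
Round 2: --11 -01- -1-1 -10- 0--1
PIs = {--11, -01-, -1-1, -10-, 0--1}
Coverage chart:
  m1: 0--1 ←essential
  m2: -01- ←essential
  m3: --11,-01-,0--1
  m4: -10- ←essential
  m5: -1-1,-10-,0--1
  m7: --11,-1-1,0--1
  m10: -01- ←essential
  m11: --11,-01-
  m13: -1-1,-10-
Essential: -01-, -10-, 0--1

3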